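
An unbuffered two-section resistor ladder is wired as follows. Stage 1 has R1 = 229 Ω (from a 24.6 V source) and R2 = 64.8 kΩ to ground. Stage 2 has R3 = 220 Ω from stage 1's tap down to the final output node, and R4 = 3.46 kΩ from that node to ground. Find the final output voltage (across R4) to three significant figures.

V_out ≈ 21.7 V

Stage 2 presents R3+R4 = 3680 Ω as a load on stage 1's tap.
Stage 1's lower leg becomes R2‖(R3+R4) = 3482 Ω, so V_mid = 24.6 × 3482/3711 = 23.08 V.
Stage 2 is itself unloaded: V_out = V_mid × R4/(R3+R4) = 23.08 × 3460/3680 = 21.7 V.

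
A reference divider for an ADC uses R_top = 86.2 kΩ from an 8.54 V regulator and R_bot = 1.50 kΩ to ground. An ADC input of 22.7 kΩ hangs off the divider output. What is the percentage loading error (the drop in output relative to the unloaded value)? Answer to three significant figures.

6.10 %

The divider's output (Thévenin) resistance is R_top‖R_bot = 1.474 kΩ.
Fractional drop under load = R_th/(R_th + R_L) = 1.474 / (1.474 + 22.7) = 0.06099.
So the output falls by 6.10 %.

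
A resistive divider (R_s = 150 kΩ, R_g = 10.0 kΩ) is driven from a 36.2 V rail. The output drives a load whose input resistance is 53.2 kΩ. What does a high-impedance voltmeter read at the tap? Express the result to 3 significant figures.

The load sits in parallel with R_g: R_g‖R_L = (10.0 × 53.2) / (10.0 + 53.2) = 8.418 kΩ.
V_out = 36.2 × 8.418 / (150 + 8.418) = 36.2 × 8.418/158.4 = 1.92 V.
(Unloaded it would have been 2.26 V.)

V_out ≈ 1.92 V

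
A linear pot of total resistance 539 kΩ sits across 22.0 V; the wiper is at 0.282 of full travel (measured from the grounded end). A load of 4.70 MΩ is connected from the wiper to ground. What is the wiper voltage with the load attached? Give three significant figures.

The wiper splits the pot into (1−α)R = 387.0 kΩ above and αR = 152.0 kΩ below.
Lower section ‖ load = 147.2 kΩ.
V_wiper = 22.0 × 147.2/(387.0 + 147.2) = 6.06 V.

V ≈ 6.06 V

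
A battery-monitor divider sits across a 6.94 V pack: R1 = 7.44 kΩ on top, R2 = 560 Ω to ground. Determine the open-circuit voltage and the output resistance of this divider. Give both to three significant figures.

V_th is the open-circuit tap voltage: 6.94 × 560/(7440 + 560) = 0.486 V.
With the supply zeroed, R1 and R2 appear in parallel from the tap: R_th = R1‖R2 = (7440 × 560)/8000 = 521 Ω.

V_th = 0.486 V, R_th = 521 Ω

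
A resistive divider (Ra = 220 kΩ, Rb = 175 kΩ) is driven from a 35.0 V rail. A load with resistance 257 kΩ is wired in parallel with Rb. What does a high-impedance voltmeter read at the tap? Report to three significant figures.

V_out ≈ 11.2 V

The load sits in parallel with Rb: Rb‖R_L = (175 × 257) / (175 + 257) = 104.1 kΩ.
V_out = 35.0 × 104.1 / (220 + 104.1) = 35.0 × 104.1/324.1 = 11.2 V.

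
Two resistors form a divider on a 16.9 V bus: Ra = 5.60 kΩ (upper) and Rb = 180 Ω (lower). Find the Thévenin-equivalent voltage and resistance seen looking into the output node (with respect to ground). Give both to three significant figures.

V_th is the open-circuit tap voltage: 16.9 × 180/(5600 + 180) = 0.526 V.
With the supply zeroed, Ra and Rb appear in parallel from the tap: R_th = Ra‖Rb = (5600 × 180)/5780 = 174 Ω.

V_th = 0.526 V, R_th = 174 Ω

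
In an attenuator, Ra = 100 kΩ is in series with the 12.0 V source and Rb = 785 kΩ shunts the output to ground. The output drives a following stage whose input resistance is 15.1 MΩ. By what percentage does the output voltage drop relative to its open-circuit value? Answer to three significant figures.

0.584 %

The divider's output (Thévenin) resistance is Ra‖Rb = 88.70 kΩ.
Fractional drop under load = R_th/(R_th + R_L) = 88.70 / (88.70 + 15100) = 0.005840.
So the output falls by 0.584 %.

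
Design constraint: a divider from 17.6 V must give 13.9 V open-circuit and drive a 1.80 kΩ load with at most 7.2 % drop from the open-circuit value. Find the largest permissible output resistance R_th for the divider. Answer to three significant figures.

Loading drop = R_th/(R_th + R_L) ≤ 0.0720, so R_th ≤ R_L · ε/(1−ε) = 1.80 kΩ × 0.0720/0.9280 = 140 Ω.

R_th ≤ 140 Ω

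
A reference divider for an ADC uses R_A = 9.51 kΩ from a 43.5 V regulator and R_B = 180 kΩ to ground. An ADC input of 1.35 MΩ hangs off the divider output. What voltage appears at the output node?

V_out ≈ 41.0 V

The load sits in parallel with R_B: R_B‖R_L = (180 × 1350) / (180 + 1350) = 158.8 kΩ.
V_out = 43.5 × 158.8 / (9.51 + 158.8) = 43.5 × 158.8/168.3 = 41.0 V.
(Unloaded it would have been 41.3 V.)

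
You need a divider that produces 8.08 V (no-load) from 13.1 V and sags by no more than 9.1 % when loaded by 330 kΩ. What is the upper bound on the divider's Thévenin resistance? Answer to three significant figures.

R_th ≤ 33.0 kΩ

Loading drop = R_th/(R_th + R_L) ≤ 0.0910, so R_th ≤ R_L · ε/(1−ε) = 330 kΩ × 0.0910/0.9090 = 33.0 kΩ.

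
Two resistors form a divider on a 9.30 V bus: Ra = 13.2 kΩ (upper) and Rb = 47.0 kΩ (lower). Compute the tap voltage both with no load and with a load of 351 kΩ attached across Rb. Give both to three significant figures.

Open-circuit: V = 9.30 × 47.0/(13.2 + 47.0) = 7.26 V.
With the load, Rb becomes Rb‖R_L = 41.45 kΩ, so V = 9.30 × 41.45/54.65 = 7.05 V.

Unloaded: 7.26 V; loaded: 7.05 V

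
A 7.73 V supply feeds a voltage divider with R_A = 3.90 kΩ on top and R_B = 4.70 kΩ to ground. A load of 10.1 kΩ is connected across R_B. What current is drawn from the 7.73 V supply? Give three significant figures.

I ≈ 1.09 mA

R_B‖R_L = 3.207 kΩ, so the source sees R_A + R_B‖R_L = 7.107 kΩ.
I = 7.73 V / 7.107 kΩ = 1.09 mA.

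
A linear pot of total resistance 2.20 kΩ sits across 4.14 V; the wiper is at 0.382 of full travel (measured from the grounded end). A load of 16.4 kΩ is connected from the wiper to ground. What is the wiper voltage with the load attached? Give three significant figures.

The wiper splits the pot into (1−α)R = 1360 Ω above and αR = 840.4 Ω below.
Lower section ‖ load = 799.4 Ω.
V_wiper = 4.14 × 799.4/(1360 + 799.4) = 1.53 V.

V ≈ 1.53 V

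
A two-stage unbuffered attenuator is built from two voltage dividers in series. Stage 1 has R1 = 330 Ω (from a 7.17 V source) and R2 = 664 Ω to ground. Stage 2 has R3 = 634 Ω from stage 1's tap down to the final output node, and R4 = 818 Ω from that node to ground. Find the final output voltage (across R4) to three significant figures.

V_out ≈ 2.34 V

Stage 2 presents R3+R4 = 1452 Ω as a load on stage 1's tap.
Stage 1's lower leg becomes R2‖(R3+R4) = 455.6 Ω, so V_mid = 7.17 × 455.6/785.6 = 4.158 V.
Stage 2 is itself unloaded: V_out = V_mid × R4/(R3+R4) = 4.158 × 818/1452 = 2.34 V.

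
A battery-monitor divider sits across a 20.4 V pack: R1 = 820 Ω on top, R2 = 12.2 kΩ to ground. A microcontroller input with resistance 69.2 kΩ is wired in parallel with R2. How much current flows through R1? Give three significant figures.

I ≈ 1.82 mA

R2‖R_L = 10370 Ω, so the source sees R1 + R2‖R_L = 11190 Ω.
I = 20.4 V / 11190 Ω = 1.82 mA.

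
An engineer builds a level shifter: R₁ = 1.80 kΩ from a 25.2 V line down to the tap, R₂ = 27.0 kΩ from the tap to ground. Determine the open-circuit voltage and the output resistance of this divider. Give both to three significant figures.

V_th = 23.6 V, R_th = 1.69 kΩ

V_th is the open-circuit tap voltage: 25.2 × 27.0/(1.80 + 27.0) = 23.6 V.
With the supply zeroed, R₁ and R₂ appear in parallel from the tap: R_th = R₁‖R₂ = (1.80 × 27.0)/28.80 = 1.69 kΩ.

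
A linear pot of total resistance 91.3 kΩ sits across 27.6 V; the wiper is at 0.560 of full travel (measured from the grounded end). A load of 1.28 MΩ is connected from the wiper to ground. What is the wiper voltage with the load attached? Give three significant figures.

V ≈ 15.2 V

The wiper splits the pot into (1−α)R = 40.17 kΩ above and αR = 51.13 kΩ below.
Lower section ‖ load = 49.16 kΩ.
V_wiper = 27.6 × 49.16/(40.17 + 49.16) = 15.2 V.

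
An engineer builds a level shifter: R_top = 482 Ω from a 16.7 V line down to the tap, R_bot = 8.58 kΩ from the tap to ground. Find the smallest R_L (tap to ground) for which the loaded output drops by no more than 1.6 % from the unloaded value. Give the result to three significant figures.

Output resistance R_th = R_top‖R_bot = (482 × 8580)/9062 = 456.4 Ω.
The fractional drop is R_th/(R_th + R_L); requiring this ≤ 0.0160 gives R_L ≥ R_th(1/0.0160 − 1) = 456.4 × 61.50 = 28.1 kΩ.

R_L(min) ≈ 28.1 kΩ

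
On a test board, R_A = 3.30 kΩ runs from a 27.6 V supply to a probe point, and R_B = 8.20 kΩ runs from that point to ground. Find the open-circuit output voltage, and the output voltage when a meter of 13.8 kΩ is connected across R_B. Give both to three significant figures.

Unloaded: 19.7 V; loaded: 16.8 V

Open-circuit: V = 27.6 × 8.20/(3.30 + 8.20) = 19.7 V.
With the load, R_B becomes R_B‖R_L = 5.144 kΩ, so V = 27.6 × 5.144/8.444 = 16.8 V.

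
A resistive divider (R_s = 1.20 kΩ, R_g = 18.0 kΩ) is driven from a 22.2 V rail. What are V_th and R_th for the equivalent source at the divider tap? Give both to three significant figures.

V_th is the open-circuit tap voltage: 22.2 × 18.0/(1.20 + 18.0) = 20.8 V.
With the supply zeroed, R_s and R_g appear in parallel from the tap: R_th = R_s‖R_g = (1.20 × 18.0)/19.20 = 1.12 kΩ.

V_th = 20.8 V, R_th = 1.12 kΩ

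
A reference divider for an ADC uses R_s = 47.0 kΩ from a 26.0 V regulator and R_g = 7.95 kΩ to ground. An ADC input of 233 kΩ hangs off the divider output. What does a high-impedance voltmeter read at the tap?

The load sits in parallel with R_g: R_g‖R_L = (7.95 × 233) / (7.95 + 233) = 7.688 kΩ.
V_out = 26.0 × 7.688 / (47.0 + 7.688) = 26.0 × 7.688/54.69 = 3.65 V.

V_out ≈ 3.65 V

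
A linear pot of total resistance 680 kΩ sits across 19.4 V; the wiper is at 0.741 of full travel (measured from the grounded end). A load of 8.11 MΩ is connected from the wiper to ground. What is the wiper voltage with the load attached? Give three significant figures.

V ≈ 14.1 V

The wiper splits the pot into (1−α)R = 176.1 kΩ above and αR = 503.9 kΩ below.
Lower section ‖ load = 474.4 kΩ.
V_wiper = 19.4 × 474.4/(176.1 + 474.4) = 14.1 V.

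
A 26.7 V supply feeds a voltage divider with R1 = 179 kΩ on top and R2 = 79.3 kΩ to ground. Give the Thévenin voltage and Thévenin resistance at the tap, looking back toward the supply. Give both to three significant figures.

V_th = 8.20 V, R_th = 55.0 kΩ

V_th is the open-circuit tap voltage: 26.7 × 79.3/(179 + 79.3) = 8.20 V.
With the supply zeroed, R1 and R2 appear in parallel from the tap: R_th = R1‖R2 = (179 × 79.3)/258.3 = 55.0 kΩ.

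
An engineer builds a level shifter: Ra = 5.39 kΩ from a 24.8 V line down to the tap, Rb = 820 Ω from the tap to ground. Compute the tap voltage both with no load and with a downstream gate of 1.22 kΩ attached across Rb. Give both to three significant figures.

Unloaded: 3.27 V; loaded: 2.07 V

Open-circuit: V = 24.8 × 820/(5390 + 820) = 3.27 V.
With the load, Rb becomes Rb‖R_L = 490.4 Ω, so V = 24.8 × 490.4/5880 = 2.07 V.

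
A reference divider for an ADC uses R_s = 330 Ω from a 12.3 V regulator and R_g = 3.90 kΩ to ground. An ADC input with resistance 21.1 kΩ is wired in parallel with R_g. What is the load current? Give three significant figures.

R_g‖R_L = 3292 Ω; V_out = 12.3 × 3292/3622 = 11.18 V.
I_L = V_out / R_L = 11.18 / 21.1 kΩ = 0.530 mA.

I_L ≈ 0.530 mA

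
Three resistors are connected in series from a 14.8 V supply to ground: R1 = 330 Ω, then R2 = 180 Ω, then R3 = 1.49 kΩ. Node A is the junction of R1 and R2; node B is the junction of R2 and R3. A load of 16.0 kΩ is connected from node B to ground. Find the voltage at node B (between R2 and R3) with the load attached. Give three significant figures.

At node B, R3 is in parallel with the load: R3‖R_L = 1363 Ω.
Below node A the resistance is R2 + (R3‖R_L) = 1543 Ω, so V_A = 14.8 × 1543/1873 = 12.19 V.
Then V_B = V_A × (R3‖R_L)/(R2 + R3‖R_L) = 12.19 × 1363/1543 = 10.8 V.

V ≈ 10.8 V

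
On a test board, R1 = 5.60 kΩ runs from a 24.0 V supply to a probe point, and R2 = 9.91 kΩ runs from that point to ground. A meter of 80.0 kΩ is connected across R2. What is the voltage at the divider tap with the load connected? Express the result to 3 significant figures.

V_out ≈ 14.7 V

The load sits in parallel with R2: R2‖R_L = (9.91 × 80.0) / (9.91 + 80.0) = 8.818 kΩ.
V_out = 24.0 × 8.818 / (5.60 + 8.818) = 24.0 × 8.818/14.42 = 14.7 V.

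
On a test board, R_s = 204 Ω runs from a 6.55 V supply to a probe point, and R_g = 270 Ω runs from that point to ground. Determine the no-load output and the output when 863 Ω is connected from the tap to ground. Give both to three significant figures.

Unloaded: 3.73 V; loaded: 3.29 V

Open-circuit: V = 6.55 × 270/(204 + 270) = 3.73 V.
With the load, R_g becomes R_g‖R_L = 205.7 Ω, so V = 6.55 × 205.7/409.7 = 3.29 V.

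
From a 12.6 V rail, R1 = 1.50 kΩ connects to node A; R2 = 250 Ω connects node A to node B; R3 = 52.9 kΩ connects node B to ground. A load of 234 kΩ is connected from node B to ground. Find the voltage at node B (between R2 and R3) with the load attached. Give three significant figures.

V ≈ 12.1 V

At node B, R3 is in parallel with the load: R3‖R_L = 43150 Ω.
Below node A the resistance is R2 + (R3‖R_L) = 43400 Ω, so V_A = 12.6 × 43400/44900 = 12.18 V.
Then V_B = V_A × (R3‖R_L)/(R2 + R3‖R_L) = 12.18 × 43150/43400 = 12.1 V.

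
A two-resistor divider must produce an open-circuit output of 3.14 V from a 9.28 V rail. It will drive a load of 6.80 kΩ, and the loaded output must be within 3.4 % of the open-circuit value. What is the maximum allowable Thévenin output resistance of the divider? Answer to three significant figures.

Loading drop = R_th/(R_th + R_L) ≤ 0.0340, so R_th ≤ R_L · ε/(1−ε) = 6.80 kΩ × 0.0340/0.9660 = 239 Ω.
(Any R1, R2 with R2/(R1+R2) = 0.338 and R1‖R2 ≤ 239 Ω will meet the spec.)

R_th ≤ 239 Ω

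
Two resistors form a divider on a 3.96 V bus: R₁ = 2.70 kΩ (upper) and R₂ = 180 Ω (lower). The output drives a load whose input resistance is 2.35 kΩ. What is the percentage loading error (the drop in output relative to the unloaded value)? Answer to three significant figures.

The divider's output (Thévenin) resistance is R₁‖R₂ = 168.8 Ω.
Fractional drop under load = R_th/(R_th + R_L) = 168.8 / (168.8 + 2350) = 0.06700.
So the output falls by 6.70 %.

6.70 %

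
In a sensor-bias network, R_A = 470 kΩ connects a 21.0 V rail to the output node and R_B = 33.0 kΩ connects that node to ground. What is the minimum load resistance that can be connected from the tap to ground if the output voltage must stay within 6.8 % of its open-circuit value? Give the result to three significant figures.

Output resistance R_th = R_A‖R_B = (470 × 33.0)/503.0 = 30.83 kΩ.
The fractional drop is R_th/(R_th + R_L); requiring this ≤ 0.0680 gives R_L ≥ R_th(1/0.0680 − 1) = 30.83 × 13.71 = 423 kΩ.

R_L(min) ≈ 423 kΩ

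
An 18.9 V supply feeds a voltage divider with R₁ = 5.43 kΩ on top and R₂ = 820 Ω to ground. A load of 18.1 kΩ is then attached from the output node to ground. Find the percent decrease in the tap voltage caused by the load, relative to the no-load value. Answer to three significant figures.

The divider's output (Thévenin) resistance is R₁‖R₂ = 712.4 Ω.
Fractional drop under load = R_th/(R_th + R_L) = 712.4 / (712.4 + 18100) = 0.03787.
So the output falls by 3.79 %.

3.79 %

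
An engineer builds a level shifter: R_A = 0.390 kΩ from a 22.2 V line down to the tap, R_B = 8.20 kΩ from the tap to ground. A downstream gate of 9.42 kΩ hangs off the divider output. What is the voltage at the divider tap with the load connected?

V_out ≈ 20.4 V

The load sits in parallel with R_B: R_B‖R_L = (8200 × 9420) / (8200 + 9420) = 4384 Ω.
V_out = 22.2 × 4384 / (390 + 4384) = 22.2 × 4384/4774 = 20.4 V.
(Unloaded it would have been 21.2 V.)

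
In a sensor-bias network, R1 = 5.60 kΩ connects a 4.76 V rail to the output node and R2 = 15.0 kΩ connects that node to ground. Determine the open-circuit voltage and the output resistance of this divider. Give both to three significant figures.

V_th = 3.47 V, R_th = 4.08 kΩ

V_th is the open-circuit tap voltage: 4.76 × 15.0/(5.60 + 15.0) = 3.47 V.
With the supply zeroed, R1 and R2 appear in parallel from the tap: R_th = R1‖R2 = (5.60 × 15.0)/20.60 = 4.08 kΩ.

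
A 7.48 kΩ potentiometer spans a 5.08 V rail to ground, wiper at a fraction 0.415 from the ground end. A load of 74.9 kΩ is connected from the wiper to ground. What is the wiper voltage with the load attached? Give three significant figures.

The wiper splits the pot into (1−α)R = 4.376 kΩ above and αR = 3.104 kΩ below.
Lower section ‖ load = 2.981 kΩ.
V_wiper = 5.08 × 2.981/(4.376 + 2.981) = 2.06 V.

V ≈ 2.06 V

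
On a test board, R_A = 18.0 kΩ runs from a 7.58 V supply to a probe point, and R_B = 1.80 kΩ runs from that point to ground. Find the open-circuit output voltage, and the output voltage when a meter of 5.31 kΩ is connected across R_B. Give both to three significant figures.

Open-circuit: V = 7.58 × 1.80/(18.0 + 1.80) = 0.689 V.
With the load, R_B becomes R_B‖R_L = 1.344 kΩ, so V = 7.58 × 1.344/19.34 = 0.527 V.

Unloaded: 0.689 V; loaded: 0.527 V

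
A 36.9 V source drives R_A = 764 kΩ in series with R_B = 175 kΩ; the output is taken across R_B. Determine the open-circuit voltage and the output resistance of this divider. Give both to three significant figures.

V_th = 6.88 V, R_th = 142 kΩ

V_th is the open-circuit tap voltage: 36.9 × 175/(764 + 175) = 6.88 V.
With the supply zeroed, R_A and R_B appear in parallel from the tap: R_th = R_A‖R_B = (764 × 175)/939.0 = 142 kΩ.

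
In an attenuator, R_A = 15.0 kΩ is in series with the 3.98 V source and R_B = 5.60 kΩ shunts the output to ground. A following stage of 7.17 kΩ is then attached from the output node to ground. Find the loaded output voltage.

V_out ≈ 0.690 V

The load sits in parallel with R_B: R_B‖R_L = (5.60 × 7.17) / (5.60 + 7.17) = 3.144 kΩ.
V_out = 3.98 × 3.144 / (15.0 + 3.144) = 3.98 × 3.144/18.14 = 0.690 V.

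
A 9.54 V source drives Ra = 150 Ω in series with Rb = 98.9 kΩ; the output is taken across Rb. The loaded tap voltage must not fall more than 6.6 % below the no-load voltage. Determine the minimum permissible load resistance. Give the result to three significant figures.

Output resistance R_th = Ra‖Rb = (150 × 98900)/99050 = 149.8 Ω.
The fractional drop is R_th/(R_th + R_L); requiring this ≤ 0.0660 gives R_L ≥ R_th(1/0.0660 − 1) = 149.8 × 14.15 = 2.12 kΩ.

R_L(min) ≈ 2.12 kΩ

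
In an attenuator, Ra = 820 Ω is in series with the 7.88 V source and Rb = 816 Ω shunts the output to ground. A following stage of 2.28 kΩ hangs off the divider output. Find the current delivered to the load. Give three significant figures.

Rb‖R_L = 600.9 Ω; V_out = 7.88 × 600.9/1421 = 3.333 V.
I_L = V_out / R_L = 3.333 / 2.28 kΩ = 1.46 mA.

I_L ≈ 1.46 mA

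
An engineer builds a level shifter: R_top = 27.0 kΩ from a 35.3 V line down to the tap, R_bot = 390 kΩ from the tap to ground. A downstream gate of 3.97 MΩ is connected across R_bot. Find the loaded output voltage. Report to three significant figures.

The load sits in parallel with R_bot: R_bot‖R_L = (390 × 3970) / (390 + 3970) = 355.1 kΩ.
V_out = 35.3 × 355.1 / (27.0 + 355.1) = 35.3 × 355.1/382.1 = 32.8 V.

V_out ≈ 32.8 V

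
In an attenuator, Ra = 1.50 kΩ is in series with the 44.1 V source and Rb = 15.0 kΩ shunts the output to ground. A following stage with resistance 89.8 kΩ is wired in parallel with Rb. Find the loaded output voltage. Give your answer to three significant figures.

The load sits in parallel with Rb: Rb‖R_L = (15.0 × 89.8) / (15.0 + 89.8) = 12.85 kΩ.
V_out = 44.1 × 12.85 / (1.50 + 12.85) = 44.1 × 12.85/14.35 = 39.5 V.
(Unloaded it would have been 40.1 V.)

V_out ≈ 39.5 V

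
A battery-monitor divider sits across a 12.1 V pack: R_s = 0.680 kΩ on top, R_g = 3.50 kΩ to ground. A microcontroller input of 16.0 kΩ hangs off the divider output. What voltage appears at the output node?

V_out ≈ 9.78 V

The load sits in parallel with R_g: R_g‖R_L = (3500 × 16000) / (3500 + 16000) = 2872 Ω.
V_out = 12.1 × 2872 / (680 + 2872) = 12.1 × 2872/3552 = 9.78 V.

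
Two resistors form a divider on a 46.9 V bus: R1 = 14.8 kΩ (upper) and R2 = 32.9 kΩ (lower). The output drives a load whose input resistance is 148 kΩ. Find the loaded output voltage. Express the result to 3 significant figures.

The load sits in parallel with R2: R2‖R_L = (32.9 × 148) / (32.9 + 148) = 26.92 kΩ.
V_out = 46.9 × 26.92 / (14.8 + 26.92) = 46.9 × 26.92/41.72 = 30.3 V.
(Unloaded it would have been 32.3 V.)

V_out ≈ 30.3 V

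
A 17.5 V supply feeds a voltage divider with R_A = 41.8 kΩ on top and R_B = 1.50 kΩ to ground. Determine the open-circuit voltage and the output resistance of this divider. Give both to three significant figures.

V_th = 0.606 V, R_th = 1.45 kΩ

V_th is the open-circuit tap voltage: 17.5 × 1.50/(41.8 + 1.50) = 0.606 V.
With the supply zeroed, R_A and R_B appear in parallel from the tap: R_th = R_A‖R_B = (41.8 × 1.50)/43.30 = 1.45 kΩ.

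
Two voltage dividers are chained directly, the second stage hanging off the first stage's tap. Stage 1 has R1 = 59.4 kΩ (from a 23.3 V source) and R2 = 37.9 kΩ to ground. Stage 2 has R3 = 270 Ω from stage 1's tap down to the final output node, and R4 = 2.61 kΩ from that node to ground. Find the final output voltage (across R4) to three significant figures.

Stage 2 presents R3+R4 = 2880 Ω as a load on stage 1's tap.
Stage 1's lower leg becomes R2‖(R3+R4) = 2677 Ω, so V_mid = 23.3 × 2677/62080 = 1.005 V.
Stage 2 is itself unloaded: V_out = V_mid × R4/(R3+R4) = 1.005 × 2610/2880 = 0.910 V.

V_out ≈ 0.910 V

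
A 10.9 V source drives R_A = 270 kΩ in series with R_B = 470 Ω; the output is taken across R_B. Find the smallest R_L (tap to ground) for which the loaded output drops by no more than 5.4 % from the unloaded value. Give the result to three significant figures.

Output resistance R_th = R_A‖R_B = (270000 × 470)/270500 = 469.2 Ω.
The fractional drop is R_th/(R_th + R_L); requiring this ≤ 0.0540 gives R_L ≥ R_th(1/0.0540 − 1) = 469.2 × 17.52 = 8.22 kΩ.

R_L(min) ≈ 8.22 kΩ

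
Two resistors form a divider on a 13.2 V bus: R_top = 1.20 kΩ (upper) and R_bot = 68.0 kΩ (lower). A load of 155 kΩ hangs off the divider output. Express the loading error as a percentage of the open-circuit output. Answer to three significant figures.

0.755 %

The divider's output (Thévenin) resistance is R_top‖R_bot = 1.179 kΩ.
Fractional drop under load = R_th/(R_th + R_L) = 1.179 / (1.179 + 155) = 0.007550.
So the output falls by 0.755 %.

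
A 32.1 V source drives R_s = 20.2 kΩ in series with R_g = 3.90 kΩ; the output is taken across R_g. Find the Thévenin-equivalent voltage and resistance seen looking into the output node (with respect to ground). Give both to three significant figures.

V_th is the open-circuit tap voltage: 32.1 × 3.90/(20.2 + 3.90) = 5.19 V.
With the supply zeroed, R_s and R_g appear in parallel from the tap: R_th = R_s‖R_g = (20.2 × 3.90)/24.10 = 3.27 kΩ.

V_th = 5.19 V, R_th = 3.27 kΩ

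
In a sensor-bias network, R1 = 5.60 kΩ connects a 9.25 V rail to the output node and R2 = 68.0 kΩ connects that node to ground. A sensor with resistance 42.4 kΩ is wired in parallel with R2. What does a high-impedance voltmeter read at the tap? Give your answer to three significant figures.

The load sits in parallel with R2: R2‖R_L = (68.0 × 42.4) / (68.0 + 42.4) = 26.12 kΩ.
V_out = 9.25 × 26.12 / (5.60 + 26.12) = 9.25 × 26.12/31.72 = 7.62 V.

V_out ≈ 7.62 V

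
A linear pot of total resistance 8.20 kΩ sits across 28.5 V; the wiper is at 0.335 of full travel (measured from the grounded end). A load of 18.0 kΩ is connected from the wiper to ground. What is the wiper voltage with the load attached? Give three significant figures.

The wiper splits the pot into (1−α)R = 5.453 kΩ above and αR = 2.747 kΩ below.
Lower section ‖ load = 2.383 kΩ.
V_wiper = 28.5 × 2.383/(5.453 + 2.383) = 8.67 V.

V ≈ 8.67 V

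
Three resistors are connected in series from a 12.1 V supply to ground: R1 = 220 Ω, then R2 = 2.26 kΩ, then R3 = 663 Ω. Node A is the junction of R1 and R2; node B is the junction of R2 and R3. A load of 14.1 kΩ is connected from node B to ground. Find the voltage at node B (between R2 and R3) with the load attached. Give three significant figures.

At node B, R3 is in parallel with the load: R3‖R_L = 633.2 Ω.
Below node A the resistance is R2 + (R3‖R_L) = 2893 Ω, so V_A = 12.1 × 2893/3113 = 11.24 V.
Then V_B = V_A × (R3‖R_L)/(R2 + R3‖R_L) = 11.24 × 633.2/2893 = 2.46 V.

V ≈ 2.46 V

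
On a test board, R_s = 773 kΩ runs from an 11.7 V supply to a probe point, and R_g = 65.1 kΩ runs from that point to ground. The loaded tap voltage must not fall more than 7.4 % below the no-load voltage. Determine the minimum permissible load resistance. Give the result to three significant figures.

Output resistance R_th = R_s‖R_g = (773 × 65.1)/838.1 = 60.04 kΩ.
The fractional drop is R_th/(R_th + R_L); requiring this ≤ 0.0740 gives R_L ≥ R_th(1/0.0740 − 1) = 60.04 × 12.51 = 751 kΩ.

R_L(min) ≈ 751 kΩ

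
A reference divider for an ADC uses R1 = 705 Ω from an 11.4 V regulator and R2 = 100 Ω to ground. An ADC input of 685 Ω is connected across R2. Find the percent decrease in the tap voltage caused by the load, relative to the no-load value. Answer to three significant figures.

Unloaded V = 11.4 × 100/805.0 = 1.4161 V.
Loaded: R2‖R_L = 87.26 Ω, giving V = 11.4 × 87.26/792.3 = 1.2556 V.
Drop = (1.4161 − 1.2556) / 1.4161 = 11.3 %.

11.3 %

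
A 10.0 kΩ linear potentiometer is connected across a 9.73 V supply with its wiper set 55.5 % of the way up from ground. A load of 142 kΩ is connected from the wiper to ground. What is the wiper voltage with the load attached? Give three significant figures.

V ≈ 5.31 V

The wiper splits the pot into (1−α)R = 4.450 kΩ above and αR = 5.550 kΩ below.
Lower section ‖ load = 5.341 kΩ.
V_wiper = 9.73 × 5.341/(4.450 + 5.341) = 5.31 V.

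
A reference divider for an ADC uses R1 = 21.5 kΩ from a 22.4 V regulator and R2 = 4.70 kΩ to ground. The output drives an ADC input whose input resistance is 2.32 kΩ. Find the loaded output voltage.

V_out ≈ 1.51 V

The load sits in parallel with R2: R2‖R_L = (4.70 × 2.32) / (4.70 + 2.32) = 1.553 kΩ.
V_out = 22.4 × 1.553 / (21.5 + 1.553) = 22.4 × 1.553/23.05 = 1.51 V.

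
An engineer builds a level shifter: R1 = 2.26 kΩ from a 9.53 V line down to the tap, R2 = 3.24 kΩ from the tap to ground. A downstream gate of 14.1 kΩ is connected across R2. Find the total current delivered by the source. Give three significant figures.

R2‖R_L = 2.635 kΩ, so the source sees R1 + R2‖R_L = 4.895 kΩ.
I = 9.53 V / 4.895 kΩ = 1.95 mA.

I ≈ 1.95 mA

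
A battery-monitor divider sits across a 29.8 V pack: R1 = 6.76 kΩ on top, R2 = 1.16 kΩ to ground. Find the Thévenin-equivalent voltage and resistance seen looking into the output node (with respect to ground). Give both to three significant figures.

V_th = 4.36 V, R_th = 990 Ω

V_th is the open-circuit tap voltage: 29.8 × 1.16/(6.76 + 1.16) = 4.36 V.
With the supply zeroed, R1 and R2 appear in parallel from the tap: R_th = R1‖R2 = (6.76 × 1.16)/7.920 = 990 Ω.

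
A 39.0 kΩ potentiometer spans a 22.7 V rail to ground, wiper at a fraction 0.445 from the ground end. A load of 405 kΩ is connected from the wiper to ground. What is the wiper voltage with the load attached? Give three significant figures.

V ≈ 9.87 V

The wiper splits the pot into (1−α)R = 21.64 kΩ above and αR = 17.36 kΩ below.
Lower section ‖ load = 16.64 kΩ.
V_wiper = 22.7 × 16.64/(21.64 + 16.64) = 9.87 V.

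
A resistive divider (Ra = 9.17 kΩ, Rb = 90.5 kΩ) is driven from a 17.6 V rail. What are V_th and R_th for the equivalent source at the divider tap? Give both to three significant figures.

V_th is the open-circuit tap voltage: 17.6 × 90.5/(9.17 + 90.5) = 16.0 V.
With the supply zeroed, Ra and Rb appear in parallel from the tap: R_th = Ra‖Rb = (9.17 × 90.5)/99.67 = 8.33 kΩ.

V_th = 16.0 V, R_th = 8.33 kΩ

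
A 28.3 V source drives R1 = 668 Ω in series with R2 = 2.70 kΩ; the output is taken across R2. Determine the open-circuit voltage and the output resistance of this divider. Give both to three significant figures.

V_th = 22.7 V, R_th = 536 Ω

V_th is the open-circuit tap voltage: 28.3 × 2700/(668 + 2700) = 22.7 V.
With the supply zeroed, R1 and R2 appear in parallel from the tap: R_th = R1‖R2 = (668 × 2700)/3368 = 536 Ω.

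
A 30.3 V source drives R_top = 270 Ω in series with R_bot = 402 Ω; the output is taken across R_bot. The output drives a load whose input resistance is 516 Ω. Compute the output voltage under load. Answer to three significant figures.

The load sits in parallel with R_bot: R_bot‖R_L = (402 × 516) / (402 + 516) = 226.0 Ω.
V_out = 30.3 × 226.0 / (270 + 226.0) = 30.3 × 226.0/496.0 = 13.8 V.

V_out ≈ 13.8 V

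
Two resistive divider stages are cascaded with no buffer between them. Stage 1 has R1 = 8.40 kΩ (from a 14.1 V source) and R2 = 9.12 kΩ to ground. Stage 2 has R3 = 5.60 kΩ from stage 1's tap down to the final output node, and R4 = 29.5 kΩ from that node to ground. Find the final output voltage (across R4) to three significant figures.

Stage 2 presents R3+R4 = 35.10 kΩ as a load on stage 1's tap.
Stage 1's lower leg becomes R2‖(R3+R4) = 7.239 kΩ, so V_mid = 14.1 × 7.239/15.64 = 6.527 V.
Stage 2 is itself unloaded: V_out = V_mid × R4/(R3+R4) = 6.527 × 29.5/35.10 = 5.49 V.

V_out ≈ 5.49 V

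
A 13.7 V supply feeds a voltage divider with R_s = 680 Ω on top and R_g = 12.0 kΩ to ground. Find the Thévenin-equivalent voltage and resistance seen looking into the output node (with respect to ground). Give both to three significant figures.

V_th = 13.0 V, R_th = 644 Ω

V_th is the open-circuit tap voltage: 13.7 × 12000/(680 + 12000) = 13.0 V.
With the supply zeroed, R_s and R_g appear in parallel from the tap: R_th = R_s‖R_g = (680 × 12000)/12680 = 644 Ω.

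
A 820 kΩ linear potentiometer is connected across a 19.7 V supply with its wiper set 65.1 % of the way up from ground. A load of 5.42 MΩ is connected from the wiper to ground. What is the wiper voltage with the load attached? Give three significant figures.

The wiper splits the pot into (1−α)R = 286.2 kΩ above and αR = 533.8 kΩ below.
Lower section ‖ load = 486.0 kΩ.
V_wiper = 19.7 × 486.0/(286.2 + 486.0) = 12.4 V.

V ≈ 12.4 V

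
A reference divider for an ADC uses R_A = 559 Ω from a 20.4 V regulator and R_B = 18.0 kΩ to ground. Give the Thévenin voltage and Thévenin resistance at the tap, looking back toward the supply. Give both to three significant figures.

V_th = 19.8 V, R_th = 542 Ω

V_th is the open-circuit tap voltage: 20.4 × 18000/(559 + 18000) = 19.8 V.
With the supply zeroed, R_A and R_B appear in parallel from the tap: R_th = R_A‖R_B = (559 × 18000)/18560 = 542 Ω.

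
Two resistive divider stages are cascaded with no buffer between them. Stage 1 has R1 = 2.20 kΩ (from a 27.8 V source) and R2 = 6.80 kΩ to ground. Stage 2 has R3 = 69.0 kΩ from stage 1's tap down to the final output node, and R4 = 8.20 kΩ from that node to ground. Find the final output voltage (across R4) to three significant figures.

V_out ≈ 2.18 V

Stage 2 presents R3+R4 = 77.20 kΩ as a load on stage 1's tap.
Stage 1's lower leg becomes R2‖(R3+R4) = 6.250 kΩ, so V_mid = 27.8 × 6.250/8.450 = 20.56 V.
Stage 2 is itself unloaded: V_out = V_mid × R4/(R3+R4) = 20.56 × 8.20/77.20 = 2.18 V.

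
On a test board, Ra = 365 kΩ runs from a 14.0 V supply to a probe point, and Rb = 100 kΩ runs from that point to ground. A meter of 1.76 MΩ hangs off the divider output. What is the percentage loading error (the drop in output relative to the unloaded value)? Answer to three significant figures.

The divider's output (Thévenin) resistance is Ra‖Rb = 78.49 kΩ.
Fractional drop under load = R_th/(R_th + R_L) = 78.49 / (78.49 + 1760) = 0.04270.
So the output falls by 4.27 %.

4.27 %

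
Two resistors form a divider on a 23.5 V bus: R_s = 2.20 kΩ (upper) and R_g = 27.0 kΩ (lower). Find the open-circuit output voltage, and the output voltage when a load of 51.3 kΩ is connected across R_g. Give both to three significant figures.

Open-circuit: V = 23.5 × 27.0/(2.20 + 27.0) = 21.7 V.
With the load, R_g becomes R_g‖R_L = 17.69 kΩ, so V = 23.5 × 17.69/19.89 = 20.9 V.

Unloaded: 21.7 V; loaded: 20.9 V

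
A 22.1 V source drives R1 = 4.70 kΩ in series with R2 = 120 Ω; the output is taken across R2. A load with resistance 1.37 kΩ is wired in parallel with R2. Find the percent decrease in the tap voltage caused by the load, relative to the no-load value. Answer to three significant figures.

The divider's output (Thévenin) resistance is R1‖R2 = 117.0 Ω.
Fractional drop under load = R_th/(R_th + R_L) = 117.0 / (117.0 + 1370) = 0.07869.
So the output falls by 7.87 %.

7.87 %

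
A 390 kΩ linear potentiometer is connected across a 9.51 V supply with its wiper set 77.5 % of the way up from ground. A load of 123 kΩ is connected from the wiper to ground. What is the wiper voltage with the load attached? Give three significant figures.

V ≈ 4.75 V

The wiper splits the pot into (1−α)R = 87.75 kΩ above and αR = 302.2 kΩ below.
Lower section ‖ load = 87.42 kΩ.
V_wiper = 9.51 × 87.42/(87.75 + 87.42) = 4.75 V.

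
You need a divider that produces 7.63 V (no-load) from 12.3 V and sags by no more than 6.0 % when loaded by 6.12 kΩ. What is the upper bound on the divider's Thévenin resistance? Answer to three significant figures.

R_th ≤ 391 Ω

Loading drop = R_th/(R_th + R_L) ≤ 0.0600, so R_th ≤ R_L · ε/(1−ε) = 6.12 kΩ × 0.0600/0.9400 = 391 Ω.
(Any R1, R2 with R2/(R1+R2) = 0.620 and R1‖R2 ≤ 391 Ω will meet the spec.)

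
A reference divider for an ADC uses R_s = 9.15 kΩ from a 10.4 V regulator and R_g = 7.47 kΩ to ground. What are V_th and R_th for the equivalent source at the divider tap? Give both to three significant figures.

V_th is the open-circuit tap voltage: 10.4 × 7.47/(9.15 + 7.47) = 4.67 V.
With the supply zeroed, R_s and R_g appear in parallel from the tap: R_th = R_s‖R_g = (9.15 × 7.47)/16.62 = 4.11 kΩ.

V_th = 4.67 V, R_th = 4.11 kΩ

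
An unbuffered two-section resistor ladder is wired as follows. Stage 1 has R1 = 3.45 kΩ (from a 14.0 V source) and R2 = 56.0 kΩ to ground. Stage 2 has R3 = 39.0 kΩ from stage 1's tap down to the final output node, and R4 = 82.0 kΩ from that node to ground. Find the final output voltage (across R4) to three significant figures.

V_out ≈ 8.70 V

Stage 2 presents R3+R4 = 121.0 kΩ as a load on stage 1's tap.
Stage 1's lower leg becomes R2‖(R3+R4) = 38.28 kΩ, so V_mid = 14.0 × 38.28/41.73 = 12.84 V.
Stage 2 is itself unloaded: V_out = V_mid × R4/(R3+R4) = 12.84 × 82.0/121.0 = 8.70 V.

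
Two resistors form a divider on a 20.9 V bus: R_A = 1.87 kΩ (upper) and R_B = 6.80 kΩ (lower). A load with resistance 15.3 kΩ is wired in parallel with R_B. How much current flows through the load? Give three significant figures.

I_L ≈ 0.978 mA

R_B‖R_L = 4.708 kΩ; V_out = 20.9 × 4.708/6.578 = 14.96 V.
I_L = V_out / R_L = 14.96 / 15.3 kΩ = 0.978 mA.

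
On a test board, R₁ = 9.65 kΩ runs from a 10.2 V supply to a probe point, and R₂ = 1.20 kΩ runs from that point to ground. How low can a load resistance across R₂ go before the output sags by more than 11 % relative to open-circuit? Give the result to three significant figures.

Output resistance R_th = R₁‖R₂ = (9.65 × 1.20)/10.85 = 1.067 kΩ.
The fractional drop is R_th/(R_th + R_L); requiring this ≤ 0.110 gives R_L ≥ R_th(1/0.110 − 1) = 1.067 × 8.091 = 8.64 kΩ.

R_L(min) ≈ 8.64 kΩ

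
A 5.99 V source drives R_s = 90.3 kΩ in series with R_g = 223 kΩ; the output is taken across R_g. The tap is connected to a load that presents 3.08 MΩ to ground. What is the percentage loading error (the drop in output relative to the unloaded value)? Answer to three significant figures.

The divider's output (Thévenin) resistance is R_s‖R_g = 64.27 kΩ.
Fractional drop under load = R_th/(R_th + R_L) = 64.27 / (64.27 + 3080) = 0.02044.
So the output falls by 2.04 %.

2.04 %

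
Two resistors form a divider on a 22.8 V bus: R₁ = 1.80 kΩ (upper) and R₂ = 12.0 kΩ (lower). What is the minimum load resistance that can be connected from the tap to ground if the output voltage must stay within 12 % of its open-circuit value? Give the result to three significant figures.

Output resistance R_th = R₁‖R₂ = (1.80 × 12.0)/13.80 = 1.565 kΩ.
The fractional drop is R_th/(R_th + R_L); requiring this ≤ 0.120 gives R_L ≥ R_th(1/0.120 − 1) = 1.565 × 7.333 = 11.5 kΩ.

R_L(min) ≈ 11.5 kΩ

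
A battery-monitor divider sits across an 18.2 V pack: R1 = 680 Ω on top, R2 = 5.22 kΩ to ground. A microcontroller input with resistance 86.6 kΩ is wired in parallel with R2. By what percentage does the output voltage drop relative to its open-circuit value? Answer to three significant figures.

The divider's output (Thévenin) resistance is R1‖R2 = 601.6 Ω.
Fractional drop under load = R_th/(R_th + R_L) = 601.6 / (601.6 + 86600) = 0.006899.
So the output falls by 0.690 %.

0.690 %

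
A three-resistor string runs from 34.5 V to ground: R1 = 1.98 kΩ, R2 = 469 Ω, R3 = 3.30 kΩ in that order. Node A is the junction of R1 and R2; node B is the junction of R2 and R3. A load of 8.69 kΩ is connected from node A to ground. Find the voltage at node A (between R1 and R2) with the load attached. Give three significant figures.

Below node A the series string R2+R3 = 3769 Ω sits in parallel with the 8690 Ω load: 2629 Ω.
V_A = 34.5 × 2629/(1980 + 2629) = 19.7 V.

V ≈ 19.7 V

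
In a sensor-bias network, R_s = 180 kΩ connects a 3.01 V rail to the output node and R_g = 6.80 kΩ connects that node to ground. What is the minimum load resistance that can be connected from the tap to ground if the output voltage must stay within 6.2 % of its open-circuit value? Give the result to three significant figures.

Output resistance R_th = R_s‖R_g = (180 × 6.80)/186.8 = 6.552 kΩ.
The fractional drop is R_th/(R_th + R_L); requiring this ≤ 0.0620 gives R_L ≥ R_th(1/0.0620 − 1) = 6.552 × 15.13 = 99.1 kΩ.

R_L(min) ≈ 99.1 kΩ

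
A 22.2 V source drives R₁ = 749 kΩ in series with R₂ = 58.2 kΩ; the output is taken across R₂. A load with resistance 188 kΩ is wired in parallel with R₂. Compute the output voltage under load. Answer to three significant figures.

The load sits in parallel with R₂: R₂‖R_L = (58.2 × 188) / (58.2 + 188) = 44.44 kΩ.
V_out = 22.2 × 44.44 / (749 + 44.44) = 22.2 × 44.44/793.4 = 1.24 V.

V_out ≈ 1.24 V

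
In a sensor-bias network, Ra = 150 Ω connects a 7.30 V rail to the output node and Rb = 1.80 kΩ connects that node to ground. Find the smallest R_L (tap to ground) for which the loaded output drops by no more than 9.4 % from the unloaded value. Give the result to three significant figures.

R_L(min) ≈ 1.33 kΩ

Output resistance R_th = Ra‖Rb = (150 × 1800)/1950 = 138.5 Ω.
The fractional drop is R_th/(R_th + R_L); requiring this ≤ 0.0940 gives R_L ≥ R_th(1/0.0940 − 1) = 138.5 × 9.638 = 1.33 kΩ.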